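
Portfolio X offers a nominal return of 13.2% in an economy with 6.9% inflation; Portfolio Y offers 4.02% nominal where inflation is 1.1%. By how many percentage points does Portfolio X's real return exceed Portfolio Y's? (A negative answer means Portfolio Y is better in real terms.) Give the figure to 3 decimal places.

3.005

Portfolio X real return: 1.132/1.069 − 1 = 5.8934%.
Portfolio Y real return: 1.0402/1.011 − 1 = 2.8882%.
Difference: 5.8934 − 2.8882 = 3.0052 pp.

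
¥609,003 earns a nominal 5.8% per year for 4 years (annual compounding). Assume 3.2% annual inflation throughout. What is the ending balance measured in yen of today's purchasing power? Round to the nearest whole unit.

¥672,734

Nominal value at maturity: ¥609,003 × (1 + 5.8%)^4 ≈ ¥763,066.
Price-level factor over 4 years: (1 + 3.2%)^4 ≈ 1.1342761206.
The maturity value deflated by that factor is the answer in today's purchasing power.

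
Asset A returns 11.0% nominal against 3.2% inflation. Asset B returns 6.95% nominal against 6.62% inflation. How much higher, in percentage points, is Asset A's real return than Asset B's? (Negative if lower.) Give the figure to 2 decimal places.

Asset A real return: 1.110/1.032 − 1 = 7.558%.
Asset B real return: 1.0695/1.0662 − 1 = 0.310%.
Difference: 7.558 − 0.310 = 7.248 pp.

7.25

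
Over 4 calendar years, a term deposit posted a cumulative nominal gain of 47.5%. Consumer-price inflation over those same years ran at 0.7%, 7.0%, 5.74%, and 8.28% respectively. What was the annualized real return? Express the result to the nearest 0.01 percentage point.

Cumulative inflation factor: 1.007 × 1.070 × 1.0574 × 1.0828 ≈ 1.23368.
Nominal growth factor: 1.47500. Real growth factor = 1.47500 / 1.23368 ≈ 1.19561.
Annualized: 1.19561^(1/4) − 1 ≈ 0.04568.

4.57%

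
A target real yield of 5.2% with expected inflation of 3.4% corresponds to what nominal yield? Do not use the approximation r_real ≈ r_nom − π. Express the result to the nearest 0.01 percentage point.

8.78%

By the Fisher equation, 1 + r_nom = (1 + 5.2%)(1 + 3.4%) = 1.052 × 1.034 = 1.087768.
So r_nom = 8.7768%.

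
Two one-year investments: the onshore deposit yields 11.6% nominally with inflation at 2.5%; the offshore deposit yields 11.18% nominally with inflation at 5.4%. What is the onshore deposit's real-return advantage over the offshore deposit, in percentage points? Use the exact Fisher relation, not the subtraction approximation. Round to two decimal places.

3.39

The onshore deposit real return: 1.116/1.025 − 1 = 8.878%.
The offshore deposit real return: 1.1118/1.054 − 1 = 5.484%.
Difference: 8.878 − 5.484 = 3.394 pp.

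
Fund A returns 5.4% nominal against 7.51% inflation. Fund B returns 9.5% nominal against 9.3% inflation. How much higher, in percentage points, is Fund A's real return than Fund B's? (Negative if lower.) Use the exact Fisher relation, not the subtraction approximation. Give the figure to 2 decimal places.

-2.15

Fund A real return: 1.054/1.0751 − 1 = -1.963%.
Fund B real return: 1.095/1.093 − 1 = 0.183%.
Difference: -1.963 − 0.183 = -2.146 pp.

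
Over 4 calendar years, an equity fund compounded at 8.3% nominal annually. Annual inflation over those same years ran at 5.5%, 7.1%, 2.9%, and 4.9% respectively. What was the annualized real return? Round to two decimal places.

Cumulative inflation factor: 1.055 × 1.071 × 1.029 × 1.049 ≈ 1.21964.
Nominal growth factor: 1.37567. Real growth factor = 1.37567 / 1.21964 ≈ 1.12793.
Annualized: 1.12793^(1/4) − 1 ≈ 0.03055.

3.06%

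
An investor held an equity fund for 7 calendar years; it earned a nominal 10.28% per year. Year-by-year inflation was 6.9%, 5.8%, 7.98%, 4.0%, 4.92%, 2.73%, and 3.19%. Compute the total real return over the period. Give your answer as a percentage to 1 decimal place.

Cumulative inflation factor: 1.069 × 1.058 × 1.0798 × 1.040 × 1.0492 × 1.0273 × 1.0319 ≈ 1.41265.
Nominal growth factor: 1.98371. Real growth factor = 1.98371 / 1.41265 ≈ 1.40425.
Total real return ≈ 40.4249%.

40.4%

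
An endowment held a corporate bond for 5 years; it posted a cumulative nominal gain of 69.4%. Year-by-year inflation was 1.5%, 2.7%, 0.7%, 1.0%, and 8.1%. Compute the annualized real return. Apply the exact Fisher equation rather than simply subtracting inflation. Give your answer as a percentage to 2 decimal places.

Cumulative inflation factor: 1.015 × 1.027 × 1.007 × 1.010 × 1.081 ≈ 1.14607.
Nominal growth factor: 1.69400. Real growth factor = 1.69400 / 1.14607 ≈ 1.47809.
Annualized: 1.47809^(1/5) − 1 ≈ 0.08128.

8.13%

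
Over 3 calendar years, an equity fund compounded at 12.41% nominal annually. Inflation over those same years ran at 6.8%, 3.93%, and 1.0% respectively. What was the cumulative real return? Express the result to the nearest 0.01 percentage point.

Cumulative inflation factor: 1.068 × 1.0393 × 1.010 ≈ 1.12107.
Nominal growth factor: 1.42041. Real growth factor = 1.42041 / 1.12107 ≈ 1.26701.
Total real return ≈ 26.7014%.

26.70%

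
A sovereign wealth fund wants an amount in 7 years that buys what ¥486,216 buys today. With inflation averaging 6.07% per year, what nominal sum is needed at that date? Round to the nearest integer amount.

¥734,475

Cumulative price-level factor: (1+6.07%)^7 ≈ 1.5105947881.
The nominal amount required is ¥486,216 scaled up by that factor.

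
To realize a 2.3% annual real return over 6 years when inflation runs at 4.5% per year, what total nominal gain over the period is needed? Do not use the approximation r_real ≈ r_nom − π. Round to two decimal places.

Required annual nominal rate: (1+2.3%)(1+4.5%) − 1 = 6.9035%.
Cumulative over 6 years: (1 + 0.069035)^6 − 1 ≈ 0.49263.

49.26%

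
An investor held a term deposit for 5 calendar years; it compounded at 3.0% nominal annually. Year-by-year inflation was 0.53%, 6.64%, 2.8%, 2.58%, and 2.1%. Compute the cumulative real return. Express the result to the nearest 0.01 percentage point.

Cumulative inflation factor: 1.0053 × 1.0664 × 1.028 × 1.0258 × 1.021 ≈ 1.15424.
Nominal growth factor: 1.15927. Real growth factor = 1.15927 / 1.15424 ≈ 1.00436.
Total real return ≈ 0.4358%.

0.44%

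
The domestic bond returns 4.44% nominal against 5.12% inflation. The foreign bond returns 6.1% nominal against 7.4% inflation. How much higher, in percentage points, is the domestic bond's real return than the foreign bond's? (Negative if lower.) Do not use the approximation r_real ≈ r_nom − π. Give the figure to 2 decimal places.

0.56

The domestic bond real return: 1.0444/1.0512 − 1 = -0.647%.
The foreign bond real return: 1.061/1.074 − 1 = -1.210%.
Difference: -0.647 − (-1.210) = 0.563 pp.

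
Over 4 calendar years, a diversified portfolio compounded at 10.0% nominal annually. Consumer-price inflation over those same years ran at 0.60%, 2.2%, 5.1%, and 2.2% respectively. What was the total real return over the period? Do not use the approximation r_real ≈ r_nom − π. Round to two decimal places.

32.58%

Cumulative inflation factor: 1.0060 × 1.022 × 1.051 × 1.022 ≈ 1.10434.
Nominal growth factor: 1.46410. Real growth factor = 1.46410 / 1.10434 ≈ 1.32577.
Total real return ≈ 32.5770%.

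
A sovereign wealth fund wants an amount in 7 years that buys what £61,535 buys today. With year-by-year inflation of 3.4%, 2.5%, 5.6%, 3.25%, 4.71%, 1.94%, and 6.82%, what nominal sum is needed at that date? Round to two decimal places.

Cumulative price-level factor: 1.034 × 1.025 × 1.056 × 1.0325 × 1.0471 × 1.0194 × 1.0682 ≈ 1.3176004824.
Multiplying £61,535 by the price-level factor gives the future nominal sum.

£81,078.55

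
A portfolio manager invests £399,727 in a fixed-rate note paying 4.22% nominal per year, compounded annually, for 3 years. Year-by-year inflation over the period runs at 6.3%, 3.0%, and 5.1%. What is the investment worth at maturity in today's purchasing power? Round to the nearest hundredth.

£393,227.14

Nominal value at maturity: £399,727 × (1 + 4.22%)^3 ≈ £452,498.03.
Price-level factor over 3 years: 1.063 × 1.030 × 1.051 = 1.15072939.
Dividing the nominal maturity value by the price-level factor gives the value in today's money.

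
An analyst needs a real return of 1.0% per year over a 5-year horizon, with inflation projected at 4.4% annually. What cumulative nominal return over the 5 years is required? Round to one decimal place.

30.3%

Required annual nominal rate: (1+1.0%)(1+4.4%) − 1 = 5.444%.
Cumulative over 5 years: (1 + 0.05444)^5 − 1 ≈ 0.30349.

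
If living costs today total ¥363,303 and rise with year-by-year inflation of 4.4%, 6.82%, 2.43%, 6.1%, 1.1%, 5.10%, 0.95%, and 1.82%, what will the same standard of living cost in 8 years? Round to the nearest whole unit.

¥480,903

Cumulative price-level factor: 1.044 × 1.0682 × 1.0243 × 1.061 × 1.011 × 1.0510 × 1.0095 × 1.0182 ≈ 1.3236980117.
The nominal amount required is ¥363,303 scaled up by that factor.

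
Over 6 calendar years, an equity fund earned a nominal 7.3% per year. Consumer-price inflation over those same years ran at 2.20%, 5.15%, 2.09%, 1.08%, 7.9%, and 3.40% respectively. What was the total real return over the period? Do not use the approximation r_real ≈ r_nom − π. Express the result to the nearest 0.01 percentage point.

Cumulative inflation factor: 1.0220 × 1.0515 × 1.0209 × 1.0108 × 1.079 × 1.0340 ≈ 1.23723.
Nominal growth factor: 1.52615. Real growth factor = 1.52615 / 1.23723 ≈ 1.23352.
Total real return ≈ 23.3524%.

23.35%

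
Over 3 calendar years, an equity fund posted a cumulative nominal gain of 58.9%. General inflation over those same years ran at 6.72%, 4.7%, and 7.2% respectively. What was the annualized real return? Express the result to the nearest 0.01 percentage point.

9.88%

Cumulative inflation factor: 1.0672 × 1.047 × 1.072 ≈ 1.19781.
Nominal growth factor: 1.58900. Real growth factor = 1.58900 / 1.19781 ≈ 1.32659.
Annualized: 1.32659^(1/3) − 1 ≈ 0.09878.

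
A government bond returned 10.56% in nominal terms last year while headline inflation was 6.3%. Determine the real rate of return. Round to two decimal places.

Real return via the Fisher equation: (1 + 10.56%)/(1 + 6.3%) − 1 = 1.1056/1.063 − 1 ≈ 0.04008.

4.01%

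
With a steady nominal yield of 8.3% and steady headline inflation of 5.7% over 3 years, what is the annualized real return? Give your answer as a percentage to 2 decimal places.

With constant rates the annual real return is the same each year: (1+8.3%)/(1+5.7%) − 1 = 0.02460.

2.46%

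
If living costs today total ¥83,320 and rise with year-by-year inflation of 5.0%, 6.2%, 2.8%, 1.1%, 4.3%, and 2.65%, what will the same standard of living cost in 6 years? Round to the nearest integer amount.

¥103,383

Cumulative price-level factor: 1.050 × 1.062 × 1.028 × 1.011 × 1.043 × 1.0265 ≈ 1.2407987526.
Multiplying ¥83,320 by the price-level factor gives the future nominal sum.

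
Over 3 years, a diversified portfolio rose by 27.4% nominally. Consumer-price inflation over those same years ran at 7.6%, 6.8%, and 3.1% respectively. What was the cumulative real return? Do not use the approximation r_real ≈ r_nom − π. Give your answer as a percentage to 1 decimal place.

Cumulative inflation factor: 1.076 × 1.068 × 1.031 ≈ 1.18479.
Nominal growth factor: 1.27400. Real growth factor = 1.27400 / 1.18479 ≈ 1.07529.
Total real return ≈ 7.5294%.

7.5%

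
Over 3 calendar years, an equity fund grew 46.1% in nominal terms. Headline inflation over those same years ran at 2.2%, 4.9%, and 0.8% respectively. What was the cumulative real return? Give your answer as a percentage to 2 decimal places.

35.20%

Cumulative inflation factor: 1.022 × 1.049 × 1.008 ≈ 1.08065.
Nominal growth factor: 1.46100. Real growth factor = 1.46100 / 1.08065 ≈ 1.35196.
Total real return ≈ 35.1958%.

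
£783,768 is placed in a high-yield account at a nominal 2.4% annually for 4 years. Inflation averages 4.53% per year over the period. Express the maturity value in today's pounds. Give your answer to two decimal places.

£721,811.09

Nominal value at maturity: £783,768 × (1 + 2.4%)^4 ≈ £861,762.03.
Price-level factor over 4 years: (1 + 4.53%)^4 ≈ 1.1938885898.
The maturity value deflated by that factor is the answer in today's purchasing power.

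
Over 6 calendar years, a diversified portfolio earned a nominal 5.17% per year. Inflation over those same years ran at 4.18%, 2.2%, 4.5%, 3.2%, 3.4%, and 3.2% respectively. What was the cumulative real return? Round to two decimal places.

Cumulative inflation factor: 1.0418 × 1.022 × 1.045 × 1.032 × 1.034 × 1.032 ≈ 1.22527.
Nominal growth factor: 1.35317. Real growth factor = 1.35317 / 1.22527 ≈ 1.10438.
Total real return ≈ 10.4383%.

10.44%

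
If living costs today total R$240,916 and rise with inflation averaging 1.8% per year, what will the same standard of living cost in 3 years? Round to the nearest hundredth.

R$254,161.04

Cumulative price-level factor: (1+1.8%)^3 = 1.054977832.
The nominal amount required is R$240,916 scaled up by that factor.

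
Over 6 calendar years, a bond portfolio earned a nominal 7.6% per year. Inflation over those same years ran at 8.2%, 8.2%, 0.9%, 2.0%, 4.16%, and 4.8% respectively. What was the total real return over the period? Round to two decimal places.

18.00%

Cumulative inflation factor: 1.082 × 1.082 × 1.009 × 1.020 × 1.0416 × 1.048 ≈ 1.31525.
Nominal growth factor: 1.55194. Real growth factor = 1.55194 / 1.31525 ≈ 1.17996.
Total real return ≈ 17.9955%.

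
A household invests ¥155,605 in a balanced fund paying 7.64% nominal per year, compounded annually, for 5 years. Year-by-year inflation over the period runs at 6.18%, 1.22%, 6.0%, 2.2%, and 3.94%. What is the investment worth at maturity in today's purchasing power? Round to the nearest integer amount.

¥185,799

Nominal value at maturity: ¥155,605 × (1 + 7.64%)^5 ≈ ¥224,850.
Price-level factor over 5 years: 1.0618 × 1.0122 × 1.060 × 1.022 × 1.0394 ≈ 1.2101759769.
Dividing the nominal maturity value by the price-level factor gives the value in today's money.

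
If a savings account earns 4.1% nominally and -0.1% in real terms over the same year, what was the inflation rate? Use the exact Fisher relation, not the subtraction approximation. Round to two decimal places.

4.20%

From (1+r_nom) = (1+r_real)(1+π), we get 1+π = (1 + 4.1%)/(1 − 0.1%) = 1.041/0.999 ≈ 1.04204.
So π ≈ 4.2042%.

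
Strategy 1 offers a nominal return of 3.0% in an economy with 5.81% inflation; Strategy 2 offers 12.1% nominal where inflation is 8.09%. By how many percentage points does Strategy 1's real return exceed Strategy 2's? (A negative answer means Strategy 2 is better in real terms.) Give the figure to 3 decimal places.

-6.366

Strategy 1 real return: 1.030/1.0581 − 1 = -2.6557%.
Strategy 2 real return: 1.121/1.0809 − 1 = 3.7099%.
Difference: -2.6557 − 3.7099 = -6.3656 pp.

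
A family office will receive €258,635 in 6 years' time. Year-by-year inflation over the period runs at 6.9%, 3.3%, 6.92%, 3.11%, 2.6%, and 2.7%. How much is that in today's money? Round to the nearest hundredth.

Price-level factor over 6 years: 1.069 × 1.033 × 1.0692 × 1.0311 × 1.026 × 1.027 ≈ 1.2827900069.
Purchasing power today: €258,635 divided by that factor.

€201,619.13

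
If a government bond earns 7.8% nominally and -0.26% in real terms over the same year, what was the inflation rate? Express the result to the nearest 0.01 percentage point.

From (1+r_nom) = (1+r_real)(1+π), we get 1+π = (1 + 7.8%)/(1 − 0.26%) = 1.078/0.9974 ≈ 1.08081.
So π ≈ 8.0810%.

8.08%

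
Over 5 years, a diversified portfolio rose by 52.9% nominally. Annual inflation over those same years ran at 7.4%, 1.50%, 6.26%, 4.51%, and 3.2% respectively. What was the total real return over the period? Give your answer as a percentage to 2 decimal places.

Cumulative inflation factor: 1.074 × 1.0150 × 1.0626 × 1.0451 × 1.032 ≈ 1.24933.
Nominal growth factor: 1.52900. Real growth factor = 1.52900 / 1.24933 ≈ 1.22385.
Total real return ≈ 22.3855%.

22.39%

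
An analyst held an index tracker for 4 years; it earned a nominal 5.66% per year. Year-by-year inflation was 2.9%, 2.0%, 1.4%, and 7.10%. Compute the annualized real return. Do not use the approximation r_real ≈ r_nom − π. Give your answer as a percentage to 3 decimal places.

Cumulative inflation factor: 1.029 × 1.020 × 1.014 × 1.0710 ≈ 1.13984.
Nominal growth factor: 1.24636. Real growth factor = 1.24636 / 1.13984 ≈ 1.09345.
Annualized: 1.09345^(1/4) − 1 ≈ 0.02259.

2.259%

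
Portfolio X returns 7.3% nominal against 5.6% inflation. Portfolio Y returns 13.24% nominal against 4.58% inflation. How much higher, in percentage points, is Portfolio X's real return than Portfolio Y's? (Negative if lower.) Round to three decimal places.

Portfolio X real return: 1.073/1.056 − 1 = 1.6098%.
Portfolio Y real return: 1.1324/1.0458 − 1 = 8.2807%.
Difference: 1.6098 − 8.2807 = -6.6709 pp.

-6.671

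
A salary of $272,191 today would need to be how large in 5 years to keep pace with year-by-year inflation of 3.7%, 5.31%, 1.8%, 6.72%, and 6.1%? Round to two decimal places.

Cumulative price-level factor: 1.037 × 1.0531 × 1.018 × 1.0672 × 1.061 ≈ 1.2588017779.
Multiplying $272,191 by the price-level factor gives the future nominal sum.

$342,634.51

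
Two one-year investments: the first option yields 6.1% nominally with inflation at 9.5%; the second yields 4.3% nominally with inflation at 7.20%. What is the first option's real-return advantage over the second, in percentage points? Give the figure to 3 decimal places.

-0.400

The first option real return: 1.061/1.095 − 1 = -3.1050%.
The second real return: 1.043/1.0720 − 1 = -2.7052%.
Difference: -3.1050 − (-2.7052) = -0.3998 pp.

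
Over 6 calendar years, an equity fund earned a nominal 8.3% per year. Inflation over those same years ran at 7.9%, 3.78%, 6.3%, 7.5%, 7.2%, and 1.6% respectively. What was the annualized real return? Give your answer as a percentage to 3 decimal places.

2.471%

Cumulative inflation factor: 1.079 × 1.0378 × 1.063 × 1.075 × 1.072 × 1.016 ≈ 1.39369.
Nominal growth factor: 1.61351. Real growth factor = 1.61351 / 1.39369 ≈ 1.15772.
Annualized: 1.15772^(1/6) − 1 ≈ 0.02471.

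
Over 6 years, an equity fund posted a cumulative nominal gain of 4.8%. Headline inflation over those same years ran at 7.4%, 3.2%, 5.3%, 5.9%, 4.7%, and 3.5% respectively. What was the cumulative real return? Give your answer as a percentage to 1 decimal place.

Cumulative inflation factor: 1.074 × 1.032 × 1.053 × 1.059 × 1.047 × 1.035 ≈ 1.33935.
Nominal growth factor: 1.04800. Real growth factor = 1.04800 / 1.33935 ≈ 0.78247.
Total real return ≈ -21.7533%.

-21.8%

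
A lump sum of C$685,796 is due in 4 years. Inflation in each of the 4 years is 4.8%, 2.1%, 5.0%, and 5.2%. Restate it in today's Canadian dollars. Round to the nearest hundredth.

C$580,233.61

Price-level factor over 4 years: 1.048 × 1.021 × 1.050 × 1.052 = 1.1819308368.
Purchasing power today: C$685,796 divided by that factor.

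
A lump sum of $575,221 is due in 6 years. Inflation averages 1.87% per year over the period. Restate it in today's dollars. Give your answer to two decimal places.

$514,703.23

Price-level factor over 6 years: (1 + 1.87%)^6 ≈ 1.1175779821.
Purchasing power today: $575,221 divided by that factor.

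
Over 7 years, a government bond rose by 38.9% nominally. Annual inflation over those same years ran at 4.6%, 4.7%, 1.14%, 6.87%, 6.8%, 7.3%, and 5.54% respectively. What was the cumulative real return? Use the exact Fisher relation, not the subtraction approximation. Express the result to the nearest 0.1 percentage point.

-3.0%

Cumulative inflation factor: 1.046 × 1.047 × 1.0114 × 1.0687 × 1.068 × 1.073 × 1.0554 ≈ 1.43168.
Nominal growth factor: 1.38900. Real growth factor = 1.38900 / 1.43168 ≈ 0.97019.
Total real return ≈ -2.9809%.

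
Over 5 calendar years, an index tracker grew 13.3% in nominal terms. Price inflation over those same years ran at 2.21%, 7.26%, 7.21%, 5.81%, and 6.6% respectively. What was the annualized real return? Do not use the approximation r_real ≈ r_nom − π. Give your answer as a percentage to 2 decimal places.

-3.09%

Cumulative inflation factor: 1.0221 × 1.0726 × 1.0721 × 1.0581 × 1.066 ≈ 1.32572.
Nominal growth factor: 1.13300. Real growth factor = 1.13300 / 1.32572 ≈ 0.85463.
Annualized: 0.85463^(1/5) − 1 ≈ -0.03093.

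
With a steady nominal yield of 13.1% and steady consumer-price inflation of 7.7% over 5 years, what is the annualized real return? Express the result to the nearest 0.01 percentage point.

With constant rates the annual real return is the same each year: (1+13.1%)/(1+7.7%) − 1 = 0.05014.

5.01%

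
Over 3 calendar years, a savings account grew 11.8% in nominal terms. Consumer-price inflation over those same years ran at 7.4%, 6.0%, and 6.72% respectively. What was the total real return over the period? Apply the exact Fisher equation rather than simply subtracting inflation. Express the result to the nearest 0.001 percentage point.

Cumulative inflation factor: 1.074 × 1.060 × 1.0672 ≈ 1.21494.
Nominal growth factor: 1.11800. Real growth factor = 1.11800 / 1.21494 ≈ 0.92021.
Total real return ≈ -7.9792%.

-7.979%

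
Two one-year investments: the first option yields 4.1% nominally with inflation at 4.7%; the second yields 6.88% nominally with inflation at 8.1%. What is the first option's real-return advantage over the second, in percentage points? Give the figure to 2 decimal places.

0.56

The first option real return: 1.041/1.047 − 1 = -0.573%.
The second real return: 1.0688/1.081 − 1 = -1.129%.
Difference: -0.573 − (-1.129) = 0.556 pp.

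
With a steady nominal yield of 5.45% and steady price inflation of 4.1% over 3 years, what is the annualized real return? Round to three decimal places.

With constant rates the annual real return is the same each year: (1+5.45%)/(1+4.1%) − 1 = 0.01297.

1.297%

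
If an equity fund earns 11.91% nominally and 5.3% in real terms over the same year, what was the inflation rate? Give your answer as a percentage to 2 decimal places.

From (1+r_nom) = (1+r_real)(1+π), we get 1+π = (1 + 11.91%)/(1 + 5.3%) = 1.1191/1.053 ≈ 1.06277.
So π ≈ 6.2773%.

6.28%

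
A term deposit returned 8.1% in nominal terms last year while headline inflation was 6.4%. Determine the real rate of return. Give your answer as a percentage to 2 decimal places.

1.60%

Real return via the Fisher equation: (1 + 8.1%)/(1 + 6.4%) − 1 = 1.081/1.064 − 1 ≈ 0.01598.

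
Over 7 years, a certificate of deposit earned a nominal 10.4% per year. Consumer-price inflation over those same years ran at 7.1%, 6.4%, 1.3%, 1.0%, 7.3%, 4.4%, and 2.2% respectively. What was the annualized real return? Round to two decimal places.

Cumulative inflation factor: 1.071 × 1.064 × 1.013 × 1.010 × 1.073 × 1.044 × 1.022 ≈ 1.33479.
Nominal growth factor: 1.99887. Real growth factor = 1.99887 / 1.33479 ≈ 1.49751.
Annualized: 1.49751^(1/7) − 1 ≈ 0.05938.

5.94%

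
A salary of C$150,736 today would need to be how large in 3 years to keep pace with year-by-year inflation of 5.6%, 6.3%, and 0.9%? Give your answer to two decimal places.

C$170,728.23

Cumulative price-level factor: 1.056 × 1.063 × 1.009 = 1.132630752.
The nominal amount required is C$150,736 scaled up by that factor.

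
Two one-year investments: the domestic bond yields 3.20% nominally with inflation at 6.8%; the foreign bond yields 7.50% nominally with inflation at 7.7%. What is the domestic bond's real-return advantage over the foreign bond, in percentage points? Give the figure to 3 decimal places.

The domestic bond real return: 1.0320/1.068 − 1 = -3.3708%.
The foreign bond real return: 1.0750/1.077 − 1 = -0.1857%.
Difference: -3.3708 − (-0.1857) = -3.1851 pp.

-3.185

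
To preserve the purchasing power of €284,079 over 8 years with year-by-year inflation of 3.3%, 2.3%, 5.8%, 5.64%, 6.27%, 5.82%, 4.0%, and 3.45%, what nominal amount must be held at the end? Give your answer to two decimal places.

Cumulative price-level factor: 1.033 × 1.023 × 1.058 × 1.0564 × 1.0627 × 1.0582 × 1.040 × 1.0345 ≈ 1.4290001933.
Multiplying €284,079 by the price-level factor gives the future nominal sum.

€405,948.95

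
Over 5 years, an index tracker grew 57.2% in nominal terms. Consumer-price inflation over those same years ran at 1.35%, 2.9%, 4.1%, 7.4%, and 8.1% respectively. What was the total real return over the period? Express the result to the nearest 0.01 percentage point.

24.72%

Cumulative inflation factor: 1.0135 × 1.029 × 1.041 × 1.074 × 1.081 ≈ 1.26043.
Nominal growth factor: 1.57200. Real growth factor = 1.57200 / 1.26043 ≈ 1.24719.
Total real return ≈ 24.7190%.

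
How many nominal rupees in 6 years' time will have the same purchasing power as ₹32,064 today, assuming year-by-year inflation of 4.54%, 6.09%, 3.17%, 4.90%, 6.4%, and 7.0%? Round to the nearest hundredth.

₹43,815.62

Cumulative price-level factor: 1.0454 × 1.0609 × 1.0317 × 1.0490 × 1.064 × 1.070 ≈ 1.3665051399.
The nominal amount required is ₹32,064 scaled up by that factor.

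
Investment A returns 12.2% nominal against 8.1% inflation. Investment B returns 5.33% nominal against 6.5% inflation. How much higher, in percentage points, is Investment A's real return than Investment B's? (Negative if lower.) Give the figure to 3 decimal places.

4.891

Investment A real return: 1.122/1.081 − 1 = 3.7928%.
Investment B real return: 1.0533/1.065 − 1 = -1.0986%.
Difference: 3.7928 − (-1.0986) = 4.8914 pp.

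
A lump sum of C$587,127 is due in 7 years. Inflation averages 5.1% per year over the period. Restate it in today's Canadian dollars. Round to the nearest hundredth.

Price-level factor over 7 years: (1 + 5.1%)^7 ≈ 1.4165079366.
Purchasing power today: C$587,127 divided by that factor.

C$414,489.03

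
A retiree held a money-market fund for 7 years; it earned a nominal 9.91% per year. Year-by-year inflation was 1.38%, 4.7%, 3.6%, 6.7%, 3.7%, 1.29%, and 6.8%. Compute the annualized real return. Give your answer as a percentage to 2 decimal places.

5.68%

Cumulative inflation factor: 1.0138 × 1.047 × 1.036 × 1.067 × 1.037 × 1.0129 × 1.068 ≈ 1.31625.
Nominal growth factor: 1.93758. Real growth factor = 1.93758 / 1.31625 ≈ 1.47204.
Annualized: 1.47204^(1/7) − 1 ≈ 0.05679.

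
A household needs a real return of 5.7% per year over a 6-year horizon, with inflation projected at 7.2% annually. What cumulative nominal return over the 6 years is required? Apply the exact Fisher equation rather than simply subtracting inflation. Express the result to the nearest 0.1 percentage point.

111.7%

Required annual nominal rate: (1+5.7%)(1+7.2%) − 1 = 13.3104%.
Cumulative over 6 years: (1 + 0.133104)^6 − 1 ≈ 1.11650.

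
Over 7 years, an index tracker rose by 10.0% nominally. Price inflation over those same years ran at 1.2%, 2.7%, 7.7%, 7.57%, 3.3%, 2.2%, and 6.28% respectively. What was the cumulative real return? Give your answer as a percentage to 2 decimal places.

Cumulative inflation factor: 1.012 × 1.027 × 1.077 × 1.0757 × 1.033 × 1.022 × 1.0628 ≈ 1.35102.
Nominal growth factor: 1.10000. Real growth factor = 1.10000 / 1.35102 ≈ 0.81420.
Total real return ≈ -18.5798%.

-18.58%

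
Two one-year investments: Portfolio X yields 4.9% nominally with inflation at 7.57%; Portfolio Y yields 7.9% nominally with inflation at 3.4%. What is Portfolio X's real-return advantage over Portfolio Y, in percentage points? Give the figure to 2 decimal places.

-6.83

Portfolio X real return: 1.049/1.0757 − 1 = -2.482%.
Portfolio Y real return: 1.079/1.034 − 1 = 4.352%.
Difference: -2.482 − 4.352 = -6.834 pp.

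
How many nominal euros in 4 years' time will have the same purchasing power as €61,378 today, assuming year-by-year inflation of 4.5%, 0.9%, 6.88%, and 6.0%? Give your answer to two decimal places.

€73,320.01

Cumulative price-level factor: 1.045 × 1.009 × 1.0688 × 1.060 ≈ 1.1945649478.
Multiplying €61,378 by the price-level factor gives the future nominal sum.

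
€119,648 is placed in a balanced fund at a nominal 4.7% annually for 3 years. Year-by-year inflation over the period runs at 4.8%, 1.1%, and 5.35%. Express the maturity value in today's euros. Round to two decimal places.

€123,026.46

Nominal value at maturity: €119,648 × (1 + 4.7%)^3 ≈ €137,323.70.
Price-level factor over 3 years: 1.048 × 1.011 × 1.0535 = 1.116212748.
The maturity value deflated by that factor is the answer in today's purchasing power.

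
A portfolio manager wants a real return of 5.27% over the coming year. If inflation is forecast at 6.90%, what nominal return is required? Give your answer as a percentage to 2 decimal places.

12.53%

By the Fisher equation, 1 + r_nom = (1 + 5.27%)(1 + 6.90%) = 1.0527 × 1.0690 = 1.1253363.
So r_nom = 12.53363%.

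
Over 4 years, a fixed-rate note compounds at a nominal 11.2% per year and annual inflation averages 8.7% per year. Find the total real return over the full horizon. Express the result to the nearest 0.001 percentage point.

9.522%

The annual real rate is (1+11.2%)/(1+8.7%) − 1 = 2.2999%.
Compounded over 4 years: (1 + 0.022999)^4 − 1 ≈ 0.09522.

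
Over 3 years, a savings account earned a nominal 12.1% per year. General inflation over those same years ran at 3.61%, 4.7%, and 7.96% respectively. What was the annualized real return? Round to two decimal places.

6.35%

Cumulative inflation factor: 1.0361 × 1.047 × 1.0796 ≈ 1.17115.
Nominal growth factor: 1.40869. Real growth factor = 1.40869 / 1.17115 ≈ 1.20283.
Annualized: 1.20283^(1/3) − 1 ≈ 0.06349.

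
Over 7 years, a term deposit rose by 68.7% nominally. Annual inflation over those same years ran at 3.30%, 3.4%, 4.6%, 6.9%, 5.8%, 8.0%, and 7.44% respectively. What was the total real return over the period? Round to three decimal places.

15.056%

Cumulative inflation factor: 1.0330 × 1.034 × 1.046 × 1.069 × 1.058 × 1.080 × 1.0744 ≈ 1.46624.
Nominal growth factor: 1.68700. Real growth factor = 1.68700 / 1.46624 ≈ 1.15056.
Total real return ≈ 15.0560%.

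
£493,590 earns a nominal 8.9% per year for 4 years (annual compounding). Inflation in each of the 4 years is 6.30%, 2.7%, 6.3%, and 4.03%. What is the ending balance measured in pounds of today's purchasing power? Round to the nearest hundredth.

Nominal value at maturity: £493,590 × (1 + 8.9%)^4 ≈ £694,189.23.
Price-level factor over 4 years: 1.0630 × 1.027 × 1.063 × 1.0403 ≈ 1.2072454330.
The maturity value deflated by that factor is the answer in today's purchasing power.

£575,019.14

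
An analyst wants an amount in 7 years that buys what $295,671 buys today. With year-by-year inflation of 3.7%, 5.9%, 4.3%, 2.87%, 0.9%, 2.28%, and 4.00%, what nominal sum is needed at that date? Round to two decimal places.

$373,913.99

Cumulative price-level factor: 1.037 × 1.059 × 1.043 × 1.0287 × 1.009 × 1.0228 × 1.0400 ≈ 1.2646285719.
Multiplying $295,671 by the price-level factor gives the future nominal sum.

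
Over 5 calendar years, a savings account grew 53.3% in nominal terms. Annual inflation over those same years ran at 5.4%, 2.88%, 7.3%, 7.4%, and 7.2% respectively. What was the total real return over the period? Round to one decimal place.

14.4%

Cumulative inflation factor: 1.054 × 1.0288 × 1.073 × 1.074 × 1.072 ≈ 1.33959.
Nominal growth factor: 1.53300. Real growth factor = 1.53300 / 1.33959 ≈ 1.14438.
Total real return ≈ 14.4384%.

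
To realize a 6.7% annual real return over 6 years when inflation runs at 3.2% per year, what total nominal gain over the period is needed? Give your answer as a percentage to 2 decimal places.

78.26%

Required annual nominal rate: (1+6.7%)(1+3.2%) − 1 = 10.1144%.
Cumulative over 6 years: (1 + 0.101144)^6 − 1 ≈ 0.78264.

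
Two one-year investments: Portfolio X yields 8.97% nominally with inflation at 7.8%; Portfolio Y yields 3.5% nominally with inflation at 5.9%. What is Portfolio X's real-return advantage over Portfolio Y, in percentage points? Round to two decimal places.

Portfolio X real return: 1.0897/1.078 − 1 = 1.085%.
Portfolio Y real return: 1.035/1.059 − 1 = -2.266%.
Difference: 1.085 − (-2.266) = 3.351 pp.

3.35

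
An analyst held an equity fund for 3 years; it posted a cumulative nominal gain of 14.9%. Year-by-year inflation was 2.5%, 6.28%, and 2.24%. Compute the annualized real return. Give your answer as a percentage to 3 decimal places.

Cumulative inflation factor: 1.025 × 1.0628 × 1.0224 ≈ 1.11377.
Nominal growth factor: 1.14900. Real growth factor = 1.14900 / 1.11377 ≈ 1.03163.
Annualized: 1.03163^(1/3) − 1 ≈ 0.01043.

1.043%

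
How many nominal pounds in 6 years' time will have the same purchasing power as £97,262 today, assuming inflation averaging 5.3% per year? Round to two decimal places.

£132,590.81

Cumulative price-level factor: (1+5.3%)^6 ≈ 1.3632334286.
Multiplying £97,262 by the price-level factor gives the future nominal sum.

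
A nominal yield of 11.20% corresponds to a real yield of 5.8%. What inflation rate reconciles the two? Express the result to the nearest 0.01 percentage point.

5.10%

From (1+r_nom) = (1+r_real)(1+π), we get 1+π = (1 + 11.20%)/(1 + 5.8%) = 1.1120/1.058 ≈ 1.05104.
So π ≈ 5.1040%.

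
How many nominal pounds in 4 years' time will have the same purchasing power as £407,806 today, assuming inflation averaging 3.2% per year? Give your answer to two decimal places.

£462,564.61

Cumulative price-level factor: (1+3.2%)^4 ≈ 1.1342761206.
The nominal amount required is £407,806 scaled up by that factor.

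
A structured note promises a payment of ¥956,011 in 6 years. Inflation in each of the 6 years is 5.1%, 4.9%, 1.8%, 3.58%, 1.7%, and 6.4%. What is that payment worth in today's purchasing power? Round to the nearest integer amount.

¥759,973

Price-level factor over 6 years: 1.051 × 1.049 × 1.018 × 1.0358 × 1.017 × 1.064 ≈ 1.2579531582.
Purchasing power today: ¥956,011 divided by that factor.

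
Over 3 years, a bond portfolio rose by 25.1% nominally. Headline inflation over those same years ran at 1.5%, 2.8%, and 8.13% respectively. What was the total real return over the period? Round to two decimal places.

10.88%

Cumulative inflation factor: 1.015 × 1.028 × 1.0813 ≈ 1.12825.
Nominal growth factor: 1.25100. Real growth factor = 1.25100 / 1.12825 ≈ 1.10880.
Total real return ≈ 10.8797%.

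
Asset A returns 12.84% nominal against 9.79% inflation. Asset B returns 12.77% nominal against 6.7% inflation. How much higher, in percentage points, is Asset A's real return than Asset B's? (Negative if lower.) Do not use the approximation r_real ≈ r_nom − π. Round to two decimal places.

-2.91

Asset A real return: 1.1284/1.0979 − 1 = 2.778%.
Asset B real return: 1.1277/1.067 − 1 = 5.689%.
Difference: 2.778 − 5.689 = -2.911 pp.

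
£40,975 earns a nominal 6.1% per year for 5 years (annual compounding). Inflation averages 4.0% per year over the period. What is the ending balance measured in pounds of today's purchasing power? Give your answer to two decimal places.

£45,282.37

Nominal value at maturity: £40,975 × (1 + 6.1%)^5 ≈ £55,092.93.
Price-level factor over 5 years: (1 + 4.0%)^5 = 1.2166529024.
Dividing the nominal maturity value by the price-level factor gives the value in today's money.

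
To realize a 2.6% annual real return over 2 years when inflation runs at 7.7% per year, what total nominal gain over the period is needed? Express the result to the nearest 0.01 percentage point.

22.10%

Required annual nominal rate: (1+2.6%)(1+7.7%) − 1 = 10.5002%.
Cumulative over 2 years: (1 + 0.105002)^2 − 1 ≈ 0.22103.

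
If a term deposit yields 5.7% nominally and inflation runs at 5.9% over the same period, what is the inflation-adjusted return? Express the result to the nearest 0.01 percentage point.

-0.19%

Real return via the Fisher equation: (1 + 5.7%)/(1 + 5.9%) − 1 = 1.057/1.059 − 1 ≈ -0.00189.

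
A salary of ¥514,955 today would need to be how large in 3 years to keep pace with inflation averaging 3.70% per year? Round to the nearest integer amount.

Cumulative price-level factor: (1+3.70%)^3 = 1.115157653.
Multiplying ¥514,955 by the price-level factor gives the future nominal sum.

¥574,256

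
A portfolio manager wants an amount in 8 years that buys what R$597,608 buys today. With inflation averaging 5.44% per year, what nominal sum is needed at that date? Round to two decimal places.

Cumulative price-level factor: (1+5.44%)^8 ≈ 1.5277179380.
Multiplying R$597,608 by the price-level factor gives the future nominal sum.

R$912,976.46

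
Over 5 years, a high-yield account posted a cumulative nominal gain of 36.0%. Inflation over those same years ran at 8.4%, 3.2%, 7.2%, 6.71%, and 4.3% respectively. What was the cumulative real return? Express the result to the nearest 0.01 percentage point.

1.89%

Cumulative inflation factor: 1.084 × 1.032 × 1.072 × 1.0671 × 1.043 ≈ 1.33473.
Nominal growth factor: 1.36000. Real growth factor = 1.36000 / 1.33473 ≈ 1.01893.
Total real return ≈ 1.8933%.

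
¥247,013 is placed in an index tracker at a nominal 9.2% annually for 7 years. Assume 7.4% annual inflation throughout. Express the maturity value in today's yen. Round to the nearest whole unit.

¥277,491

Nominal value at maturity: ¥247,013 × (1 + 9.2%)^7 ≈ ¥457,381.
Price-level factor over 7 years: (1 + 7.4%)^7 ≈ 1.6482761309.
The maturity value deflated by that factor is the answer in today's purchasing power.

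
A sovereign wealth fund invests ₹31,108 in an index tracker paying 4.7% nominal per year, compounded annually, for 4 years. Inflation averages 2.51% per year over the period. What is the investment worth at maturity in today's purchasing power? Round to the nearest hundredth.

Nominal value at maturity: ₹31,108 × (1 + 4.7%)^4 ≈ ₹37,381.68.
Price-level factor over 4 years: (1 + 2.51%)^4 ≈ 1.1042437099.
The maturity value deflated by that factor is the answer in today's purchasing power.

₹33,852.74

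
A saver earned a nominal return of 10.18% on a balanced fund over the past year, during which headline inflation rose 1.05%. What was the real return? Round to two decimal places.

Real return via the Fisher equation: (1 + 10.18%)/(1 + 1.05%) − 1 = 1.1018/1.0105 − 1 ≈ 0.09035.

9.04%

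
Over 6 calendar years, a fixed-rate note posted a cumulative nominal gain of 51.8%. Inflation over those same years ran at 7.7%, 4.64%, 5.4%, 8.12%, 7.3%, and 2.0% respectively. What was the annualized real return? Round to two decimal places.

Cumulative inflation factor: 1.077 × 1.0464 × 1.054 × 1.0812 × 1.073 × 1.020 ≈ 1.40559.
Nominal growth factor: 1.51800. Real growth factor = 1.51800 / 1.40559 ≈ 1.07997.
Annualized: 1.07997^(1/6) − 1 ≈ 0.01290.

1.29%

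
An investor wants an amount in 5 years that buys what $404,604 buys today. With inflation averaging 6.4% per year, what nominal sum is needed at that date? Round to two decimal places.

Cumulative price-level factor: (1+6.4%)^5 ≈ 1.3636663998.
Multiplying $404,604 by the price-level factor gives the future nominal sum.

$551,744.88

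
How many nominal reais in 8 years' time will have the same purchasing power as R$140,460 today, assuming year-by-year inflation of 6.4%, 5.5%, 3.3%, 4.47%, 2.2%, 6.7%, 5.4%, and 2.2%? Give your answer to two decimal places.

R$199,869.02

Cumulative price-level factor: 1.064 × 1.055 × 1.033 × 1.0447 × 1.022 × 1.067 × 1.054 × 1.022 ≈ 1.4229604379.
Multiplying R$140,460 by the price-level factor gives the future nominal sum.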